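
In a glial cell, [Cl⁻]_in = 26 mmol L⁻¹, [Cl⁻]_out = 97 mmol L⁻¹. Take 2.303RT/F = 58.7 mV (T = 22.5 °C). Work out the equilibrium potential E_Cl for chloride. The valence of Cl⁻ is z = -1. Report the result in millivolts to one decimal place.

E = (58.7/z) · log₁₀([Cl⁻]_out/[Cl⁻]_in) with z = -1.
For an anion, dividing by z = -1 reverses the sign.
= (58.7/-1) · log₁₀(97/26) = -58.70 · log₁₀(3.731)
= -58.70 · (0.5718) = -33.56 mV

-33.6 mV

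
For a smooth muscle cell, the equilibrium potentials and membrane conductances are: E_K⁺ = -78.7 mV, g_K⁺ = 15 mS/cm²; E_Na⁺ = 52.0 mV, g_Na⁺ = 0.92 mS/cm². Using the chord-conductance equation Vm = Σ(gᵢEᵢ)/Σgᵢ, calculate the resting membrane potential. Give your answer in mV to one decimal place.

-71.1 mV

Σ gᵢEᵢ = 15·(-78.7) + 0.92·(52.0) = -1132.66
Σ gᵢ = 15 + 0.92 = 15.92
Vm = -1132.66 / 15.92 = -71.15 mV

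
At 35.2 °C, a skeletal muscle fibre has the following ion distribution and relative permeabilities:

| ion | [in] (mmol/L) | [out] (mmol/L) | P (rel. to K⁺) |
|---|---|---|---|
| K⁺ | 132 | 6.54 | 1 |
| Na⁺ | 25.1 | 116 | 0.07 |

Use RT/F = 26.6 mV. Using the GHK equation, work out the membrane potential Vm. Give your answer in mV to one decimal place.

Vm = 26.6 · ln[(Σ P·[cation]ₒ + Σ P·[anion]ᵢ) / (Σ P·[cation]ᵢ + Σ P·[anion]ₒ)]
Numerator = 1×6.54 + 0.07×116 = 14.66
Denominator = 1×132 + 0.07×25.1 = 133.8
Vm = 26.6 · ln(0.1096) = 26.6 × (-2.2109) = -58.81 mV

-58.8 mV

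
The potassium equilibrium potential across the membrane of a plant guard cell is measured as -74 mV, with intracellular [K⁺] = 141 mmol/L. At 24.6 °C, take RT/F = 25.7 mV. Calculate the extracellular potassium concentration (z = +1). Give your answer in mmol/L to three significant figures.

7.92 mmol/L

Nernst: E = (25.7/1) · ln([out]/[in]), so ln([out]/[in]) = -74.0 × 1 / 25.7 = -2.8794.
[out]/[in] = e^(-2.8794) = 0.05617.
[out] = 0.05617 × 141 = 7.92 mmol/L.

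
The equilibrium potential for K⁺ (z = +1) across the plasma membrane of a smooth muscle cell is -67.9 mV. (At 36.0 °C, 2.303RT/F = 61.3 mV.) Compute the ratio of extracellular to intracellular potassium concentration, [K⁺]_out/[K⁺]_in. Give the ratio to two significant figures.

log₁₀([out]/[in]) = E·z/(61.3) = -67.9 × 1 / 61.3 = -1.1077
[out]/[in] = 10^(-1.1077) = 0.07804

0.078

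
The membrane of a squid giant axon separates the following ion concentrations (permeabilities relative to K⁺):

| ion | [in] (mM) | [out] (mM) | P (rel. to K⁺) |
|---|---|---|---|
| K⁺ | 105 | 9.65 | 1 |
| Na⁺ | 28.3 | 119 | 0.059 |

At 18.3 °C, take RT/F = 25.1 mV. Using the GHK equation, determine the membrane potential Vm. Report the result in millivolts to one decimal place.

Vm = 25.1 · ln[(Σ P·[cation]ₒ + Σ P·[anion]ᵢ) / (Σ P·[cation]ᵢ + Σ P·[anion]ₒ)]
Numerator = 1×9.65 + 0.059×119 = 16.67
Denominator = 1×105 + 0.059×28.3 = 106.7
Vm = 25.1 · ln(0.15629) = 25.1 × (-1.8561) = -46.59 mV

-46.6 mV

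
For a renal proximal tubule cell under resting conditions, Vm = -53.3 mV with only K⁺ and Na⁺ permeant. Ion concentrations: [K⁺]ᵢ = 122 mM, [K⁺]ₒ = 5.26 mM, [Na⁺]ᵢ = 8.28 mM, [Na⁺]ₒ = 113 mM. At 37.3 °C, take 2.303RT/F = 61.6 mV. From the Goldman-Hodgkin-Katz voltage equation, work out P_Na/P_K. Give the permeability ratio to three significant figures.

Let α = P_Na/P_K. GHK: Vm = 61.6·log₁₀[(Kₒ + α·Naₒ)/(Kᵢ + α·Naᵢ)].
10^(Vm/61.6) = 10^(-53.3/61.6) = 0.13638
So 0.13638·(Kᵢ + α·Naᵢ) = Kₒ + α·Naₒ → α = (0.13638·122.0 − 5.26) / (113.0 − 0.13638·8.28)
α = (16.64 − 5.26) / (113.0 − 1.129) = 11.38/111.9 = 0.1017

0.102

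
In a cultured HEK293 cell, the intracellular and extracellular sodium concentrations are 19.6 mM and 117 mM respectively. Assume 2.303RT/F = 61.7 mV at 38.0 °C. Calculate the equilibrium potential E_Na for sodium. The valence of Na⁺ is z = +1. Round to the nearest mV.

E = (61.7/z) · log₁₀([Na⁺]_out/[Na⁺]_in) with z = +1.
= (61.7/1) · log₁₀(117/19.6) = 61.70 · log₁₀(5.969)
= 61.70 · (0.7759) = 47.87 mV

48 mV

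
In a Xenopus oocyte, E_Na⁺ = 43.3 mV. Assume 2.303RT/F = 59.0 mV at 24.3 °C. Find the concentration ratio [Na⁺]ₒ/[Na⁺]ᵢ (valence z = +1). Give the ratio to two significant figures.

log₁₀([out]/[in]) = E·z/(59.0) = 43.3 × 1 / 59.0 = 0.7339
[out]/[in] = 10^(0.7339) = 5.419

5.4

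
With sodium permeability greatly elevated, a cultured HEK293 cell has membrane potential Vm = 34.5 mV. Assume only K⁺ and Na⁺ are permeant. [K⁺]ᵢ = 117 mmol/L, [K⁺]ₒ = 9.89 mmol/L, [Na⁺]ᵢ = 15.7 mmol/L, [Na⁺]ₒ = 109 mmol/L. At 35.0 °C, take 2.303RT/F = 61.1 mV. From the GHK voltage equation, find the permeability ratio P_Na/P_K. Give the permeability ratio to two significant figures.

Let α = P_Na/P_K. GHK: Vm = 61.1·log₁₀[(Kₒ + α·Naₒ)/(Kᵢ + α·Naᵢ)].
10^(Vm/61.1) = 10^(34.5/61.1) = 3.6698
So 3.6698·(Kᵢ + α·Naᵢ) = Kₒ + α·Naₒ → α = (3.6698·117.0 − 9.89) / (109.0 − 3.6698·15.7)
α = (429.4 − 9.89) / (109.0 − 57.62) = 419.5/51.38 = 8.164

8.2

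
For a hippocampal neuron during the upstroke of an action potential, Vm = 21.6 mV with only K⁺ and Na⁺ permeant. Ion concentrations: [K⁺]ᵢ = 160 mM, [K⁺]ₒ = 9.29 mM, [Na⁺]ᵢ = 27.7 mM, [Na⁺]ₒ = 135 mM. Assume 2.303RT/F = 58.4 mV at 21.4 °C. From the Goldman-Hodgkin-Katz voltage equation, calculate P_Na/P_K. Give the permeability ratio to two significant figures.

Let α = P_Na/P_K. GHK: Vm = 58.4·log₁₀[(Kₒ + α·Naₒ)/(Kᵢ + α·Naᵢ)].
10^(Vm/58.4) = 10^(21.6/58.4) = 2.3435
So 2.3435·(Kᵢ + α·Naᵢ) = Kₒ + α·Naₒ → α = (2.3435·160.0 − 9.29) / (135.0 − 2.3435·27.7)
α = (375 − 9.29) / (135.0 − 64.91) = 365.7/70.09 = 5.217

5.2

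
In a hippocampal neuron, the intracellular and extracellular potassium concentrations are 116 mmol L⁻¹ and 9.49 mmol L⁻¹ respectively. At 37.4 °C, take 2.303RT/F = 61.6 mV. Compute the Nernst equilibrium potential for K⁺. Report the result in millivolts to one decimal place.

-67.0 mV

E = (61.6/z) · log₁₀([K⁺]_out/[K⁺]_in) with z = +1.
= (61.6/1) · log₁₀(9.49/116) = 61.60 · log₁₀(0.08181)
= 61.60 · (-1.0872) = -66.97 mV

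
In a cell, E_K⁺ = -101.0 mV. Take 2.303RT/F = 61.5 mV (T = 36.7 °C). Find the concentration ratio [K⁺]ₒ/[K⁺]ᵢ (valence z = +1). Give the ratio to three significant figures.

0.0228

log₁₀([out]/[in]) = E·z/(61.5) = -101.0 × 1 / 61.5 = -1.6423
[out]/[in] = 10^(-1.6423) = 0.02279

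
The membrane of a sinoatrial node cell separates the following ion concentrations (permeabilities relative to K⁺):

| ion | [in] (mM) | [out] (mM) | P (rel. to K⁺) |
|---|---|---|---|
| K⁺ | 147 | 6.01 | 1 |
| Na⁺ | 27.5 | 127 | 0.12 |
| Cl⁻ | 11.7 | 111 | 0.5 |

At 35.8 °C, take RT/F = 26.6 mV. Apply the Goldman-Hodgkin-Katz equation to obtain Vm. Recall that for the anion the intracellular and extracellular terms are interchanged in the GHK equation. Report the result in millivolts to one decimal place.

-53.9 mV

Vm = 26.6 · ln[(Σ P·[cation]ₒ + Σ P·[anion]ᵢ) / (Σ P·[cation]ᵢ + Σ P·[anion]ₒ)]
Numerator = 1×6.01 + 0.12×127 + 0.5×11.7 = 27.1
Denominator = 1×147 + 0.12×27.5 + 0.5×111 = 205.8
Vm = 26.6 · ln(0.13168) = 26.6 × (-2.0274) = -53.93 mV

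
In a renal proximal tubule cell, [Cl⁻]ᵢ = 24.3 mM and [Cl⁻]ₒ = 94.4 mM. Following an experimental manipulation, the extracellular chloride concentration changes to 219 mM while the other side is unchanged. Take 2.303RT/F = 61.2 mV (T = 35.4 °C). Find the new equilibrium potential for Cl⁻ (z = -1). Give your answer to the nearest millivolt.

-58 mV

After the shift: [Cl⁻]_out = 219, [Cl⁻]_in = 24.3 mM.
E_new = (61.2/-1)·log₁₀(219/24.3) = -61.20 · (0.9548) = -58.44 mV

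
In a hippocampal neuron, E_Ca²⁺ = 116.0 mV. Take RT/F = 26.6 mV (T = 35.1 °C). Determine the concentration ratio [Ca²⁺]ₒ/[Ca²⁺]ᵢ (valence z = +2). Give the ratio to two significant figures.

6100

ln([out]/[in]) = E·z/(26.6) = 116.0 × 2 / 26.6 = 8.7218
[out]/[in] = e^(8.7218) = 6135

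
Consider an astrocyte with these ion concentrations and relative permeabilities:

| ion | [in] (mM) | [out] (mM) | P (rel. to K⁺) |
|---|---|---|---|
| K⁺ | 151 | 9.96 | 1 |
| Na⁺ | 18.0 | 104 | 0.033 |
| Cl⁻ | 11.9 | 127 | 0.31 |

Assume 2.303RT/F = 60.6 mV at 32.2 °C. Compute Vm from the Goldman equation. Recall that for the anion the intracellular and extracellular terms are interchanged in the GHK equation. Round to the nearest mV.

Vm = 60.6 · log₁₀[(Σ P·[cation]ₒ + Σ P·[anion]ᵢ) / (Σ P·[cation]ᵢ + Σ P·[anion]ₒ)]
Numerator = 1×9.96 + 0.033×104 + 0.31×11.9 = 17.08
Denominator = 1×151 + 0.033×18.0 + 0.31×127 = 191
Vm = 60.6 · log₁₀(0.089446) = 60.6 × (-1.0484) = -63.54 mV

-64 mV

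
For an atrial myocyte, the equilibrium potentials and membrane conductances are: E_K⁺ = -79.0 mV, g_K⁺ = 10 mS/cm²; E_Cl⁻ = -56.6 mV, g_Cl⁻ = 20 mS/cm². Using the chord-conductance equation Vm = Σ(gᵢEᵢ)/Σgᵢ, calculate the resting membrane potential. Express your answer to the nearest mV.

-64 mV

Σ gᵢEᵢ = 10·(-79.0) + 20·(-56.6) = -1922.00
Σ gᵢ = 10 + 20 = 30
Vm = -1922.00 / 30 = -64.07 mV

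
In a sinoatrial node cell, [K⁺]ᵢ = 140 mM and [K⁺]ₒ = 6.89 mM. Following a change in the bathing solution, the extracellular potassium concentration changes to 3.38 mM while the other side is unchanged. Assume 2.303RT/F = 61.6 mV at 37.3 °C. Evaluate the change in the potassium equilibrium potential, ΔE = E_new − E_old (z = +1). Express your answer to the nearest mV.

E_old = (61.6/1)·log₁₀(6.89/140) = -80.57 mV
E_new = (61.6/1)·log₁₀(3.38/140) = -99.62 mV
ΔE = -99.62 − (-80.57) = -19.05 mV

-19 mV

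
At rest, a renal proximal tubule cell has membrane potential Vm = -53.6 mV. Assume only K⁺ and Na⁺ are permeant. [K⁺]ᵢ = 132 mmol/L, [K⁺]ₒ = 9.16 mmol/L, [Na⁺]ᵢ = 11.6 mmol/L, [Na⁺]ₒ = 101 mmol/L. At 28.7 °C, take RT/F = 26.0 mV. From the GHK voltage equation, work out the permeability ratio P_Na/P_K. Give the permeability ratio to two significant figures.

0.077

Let α = P_Na/P_K. GHK: Vm = 26.0·ln[(Kₒ + α·Naₒ)/(Kᵢ + α·Naᵢ)].
e^(Vm/26.0) = e^(-53.6/26.0) = 0.12726
So 0.12726·(Kᵢ + α·Naᵢ) = Kₒ + α·Naₒ → α = (0.12726·132.0 − 9.16) / (101.0 − 0.12726·11.6)
α = (16.8 − 9.16) / (101.0 − 1.476) = 7.638/99.52 = 0.07675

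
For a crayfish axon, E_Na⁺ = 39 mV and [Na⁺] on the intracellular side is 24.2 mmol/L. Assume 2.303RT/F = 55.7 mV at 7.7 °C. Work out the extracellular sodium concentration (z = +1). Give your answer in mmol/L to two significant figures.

Nernst: E = (55.7/1) · log₁₀([out]/[in]), so log₁₀([out]/[in]) = 39.0 × 1 / 55.7 = 0.7002.
[out]/[in] = 10^(0.7002) = 5.014.
[out] = 5.014 × 24.2 = 121.3 mmol/L.

120 mmol/L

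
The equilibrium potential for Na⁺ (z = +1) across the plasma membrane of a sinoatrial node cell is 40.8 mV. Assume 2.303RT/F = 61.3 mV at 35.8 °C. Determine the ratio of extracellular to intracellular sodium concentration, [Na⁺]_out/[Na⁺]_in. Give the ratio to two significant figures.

4.6

log₁₀([out]/[in]) = E·z/(61.3) = 40.8 × 1 / 61.3 = 0.6656
[out]/[in] = 10^(0.6656) = 4.63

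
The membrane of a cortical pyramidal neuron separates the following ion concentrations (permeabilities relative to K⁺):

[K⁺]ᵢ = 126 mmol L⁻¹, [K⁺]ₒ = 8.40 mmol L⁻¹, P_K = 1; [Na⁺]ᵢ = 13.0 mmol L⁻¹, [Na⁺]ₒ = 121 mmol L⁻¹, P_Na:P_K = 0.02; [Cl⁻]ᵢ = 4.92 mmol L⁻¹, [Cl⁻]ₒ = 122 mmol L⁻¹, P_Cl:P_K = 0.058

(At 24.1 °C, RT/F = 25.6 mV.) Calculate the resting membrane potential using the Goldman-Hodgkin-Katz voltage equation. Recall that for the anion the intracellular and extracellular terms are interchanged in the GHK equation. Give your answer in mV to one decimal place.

-63.6 mV

Vm = 25.6 · ln[(Σ P·[cation]ₒ + Σ P·[anion]ᵢ) / (Σ P·[cation]ᵢ + Σ P·[anion]ₒ)]
Numerator = 1×8.40 + 0.02×121 + 0.058×4.92 = 11.11
Denominator = 1×126 + 0.02×13.0 + 0.058×122 = 133.3
Vm = 25.6 · ln(0.083289) = 25.6 × (-2.4854) = -63.63 mV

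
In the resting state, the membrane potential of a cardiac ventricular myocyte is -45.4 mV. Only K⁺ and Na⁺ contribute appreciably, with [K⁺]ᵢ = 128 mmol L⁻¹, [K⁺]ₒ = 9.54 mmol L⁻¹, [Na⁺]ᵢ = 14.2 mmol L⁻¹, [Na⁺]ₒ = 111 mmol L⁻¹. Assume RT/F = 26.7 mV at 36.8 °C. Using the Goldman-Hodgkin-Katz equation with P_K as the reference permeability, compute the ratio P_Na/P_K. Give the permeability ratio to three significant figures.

Let α = P_Na/P_K. GHK: Vm = 26.7·ln[(Kₒ + α·Naₒ)/(Kᵢ + α·Naᵢ)].
e^(Vm/26.7) = e^(-45.4/26.7) = 0.18262
So 0.18262·(Kᵢ + α·Naᵢ) = Kₒ + α·Naₒ → α = (0.18262·128.0 − 9.54) / (111.0 − 0.18262·14.2)
α = (23.37 − 9.54) / (111.0 − 2.593) = 13.83/108.4 = 0.1276

0.128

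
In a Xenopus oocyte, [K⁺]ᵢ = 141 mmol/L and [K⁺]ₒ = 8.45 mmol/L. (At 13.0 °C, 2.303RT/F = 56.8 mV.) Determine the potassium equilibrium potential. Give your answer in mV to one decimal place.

E = (56.8/z) · log₁₀([K⁺]_out/[K⁺]_in) with z = +1.
= (56.8/1) · log₁₀(8.45/141) = 56.80 · log₁₀(0.05993)
= 56.80 · (-1.2224) = -69.43 mV

-69.4 mV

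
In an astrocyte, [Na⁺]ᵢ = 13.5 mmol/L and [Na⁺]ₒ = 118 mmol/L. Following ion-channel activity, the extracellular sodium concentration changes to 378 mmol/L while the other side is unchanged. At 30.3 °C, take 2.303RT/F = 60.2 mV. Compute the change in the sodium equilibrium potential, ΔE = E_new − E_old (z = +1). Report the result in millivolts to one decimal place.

E_old = (60.2/1)·log₁₀(118/13.5) = 56.68 mV
E_new = (60.2/1)·log₁₀(378/13.5) = 87.12 mV
ΔE = 87.12 − (56.68) = 30.44 mV

30.4 mV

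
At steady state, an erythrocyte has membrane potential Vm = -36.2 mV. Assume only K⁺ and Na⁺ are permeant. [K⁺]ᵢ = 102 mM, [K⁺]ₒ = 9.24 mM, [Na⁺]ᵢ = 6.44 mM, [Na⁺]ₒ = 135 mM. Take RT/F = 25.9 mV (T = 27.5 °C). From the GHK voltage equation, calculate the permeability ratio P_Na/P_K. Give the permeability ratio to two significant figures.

Let α = P_Na/P_K. GHK: Vm = 25.9·ln[(Kₒ + α·Naₒ)/(Kᵢ + α·Naᵢ)].
e^(Vm/25.9) = e^(-36.2/25.9) = 0.24717
So 0.24717·(Kᵢ + α·Naᵢ) = Kₒ + α·Naₒ → α = (0.24717·102.0 − 9.24) / (135.0 − 0.24717·6.44)
α = (25.21 − 9.24) / (135.0 − 1.592) = 15.97/133.4 = 0.1197

0.12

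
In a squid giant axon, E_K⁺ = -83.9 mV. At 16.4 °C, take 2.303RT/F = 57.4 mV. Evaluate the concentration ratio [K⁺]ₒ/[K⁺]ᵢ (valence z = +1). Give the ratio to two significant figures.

0.035

log₁₀([out]/[in]) = E·z/(57.4) = -83.9 × 1 / 57.4 = -1.4617
[out]/[in] = 10^(-1.4617) = 0.03454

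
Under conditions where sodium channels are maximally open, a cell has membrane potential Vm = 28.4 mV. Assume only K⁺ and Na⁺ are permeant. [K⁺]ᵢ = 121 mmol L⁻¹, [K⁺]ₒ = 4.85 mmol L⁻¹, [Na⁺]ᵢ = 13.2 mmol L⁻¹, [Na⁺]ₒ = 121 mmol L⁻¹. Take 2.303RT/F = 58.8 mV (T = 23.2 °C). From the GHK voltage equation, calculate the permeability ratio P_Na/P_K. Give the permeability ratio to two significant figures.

Let α = P_Na/P_K. GHK: Vm = 58.8·log₁₀[(Kₒ + α·Naₒ)/(Kᵢ + α·Naᵢ)].
10^(Vm/58.8) = 10^(28.4/58.8) = 3.0408
So 3.0408·(Kᵢ + α·Naᵢ) = Kₒ + α·Naₒ → α = (3.0408·121.0 − 4.85) / (121.0 − 3.0408·13.2)
α = (367.9 − 4.85) / (121.0 − 40.14) = 363.1/80.86 = 4.49

4.5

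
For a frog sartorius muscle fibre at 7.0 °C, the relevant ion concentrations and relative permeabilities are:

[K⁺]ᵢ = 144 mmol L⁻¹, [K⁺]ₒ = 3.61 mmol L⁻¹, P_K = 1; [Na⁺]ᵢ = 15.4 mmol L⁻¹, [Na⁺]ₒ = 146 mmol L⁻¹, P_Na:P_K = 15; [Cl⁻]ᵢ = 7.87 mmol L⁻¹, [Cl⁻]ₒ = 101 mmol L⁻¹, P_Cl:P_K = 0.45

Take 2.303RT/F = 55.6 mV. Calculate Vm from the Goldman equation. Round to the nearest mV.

40 mV

Vm = 55.6 · log₁₀[(Σ P·[cation]ₒ + Σ P·[anion]ᵢ) / (Σ P·[cation]ᵢ + Σ P·[anion]ₒ)]
Numerator = 1×3.61 + 15×146 + 0.45×7.87 = 2197
Denominator = 1×144 + 15×15.4 + 0.45×101 = 420.4
Vm = 55.6 · log₁₀(5.2257) = 55.6 × (0.7181) = 39.93 mV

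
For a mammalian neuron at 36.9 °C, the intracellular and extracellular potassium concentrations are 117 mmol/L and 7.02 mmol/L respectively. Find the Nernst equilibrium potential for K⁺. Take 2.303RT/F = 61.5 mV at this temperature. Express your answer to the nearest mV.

E = (61.5/z) · log₁₀([K⁺]_out/[K⁺]_in) with z = +1.
= (61.5/1) · log₁₀(7.02/117) = 61.50 · log₁₀(0.06)
= 61.50 · (-1.2218) = -75.14 mV

-75 mV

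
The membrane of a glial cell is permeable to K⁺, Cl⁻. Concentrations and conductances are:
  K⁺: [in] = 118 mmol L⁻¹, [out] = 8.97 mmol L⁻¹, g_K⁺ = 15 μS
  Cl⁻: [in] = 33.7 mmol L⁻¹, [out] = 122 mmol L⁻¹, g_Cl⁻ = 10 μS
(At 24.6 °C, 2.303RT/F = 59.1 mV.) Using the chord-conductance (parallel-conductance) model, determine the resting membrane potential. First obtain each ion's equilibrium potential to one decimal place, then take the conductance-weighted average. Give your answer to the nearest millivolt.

E_K⁺ = (59.1/1)·log₁₀(8.97/118) = -66.1 mV
E_Cl⁻ = (59.1/-1)·log₁₀(122/33.7) = -33.0 mV
Vm = (Σ gᵢEᵢ)/(Σ gᵢ) = (15·-66.1 + 10·-33.0) / (15 + 10)
= -1321.50 / 25 = -52.86 mV

-53 mV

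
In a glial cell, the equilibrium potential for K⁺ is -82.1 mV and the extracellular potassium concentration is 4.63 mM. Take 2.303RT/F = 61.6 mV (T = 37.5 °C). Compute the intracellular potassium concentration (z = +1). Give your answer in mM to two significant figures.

Nernst: E = (61.6/1) · log₁₀([out]/[in]), so log₁₀([out]/[in]) = -82.1 × 1 / 61.6 = -1.3328.
[out]/[in] = 10^(-1.3328) = 0.04647.
[in] = 4.63 / 0.04647 = 99.63 mM.

100 mM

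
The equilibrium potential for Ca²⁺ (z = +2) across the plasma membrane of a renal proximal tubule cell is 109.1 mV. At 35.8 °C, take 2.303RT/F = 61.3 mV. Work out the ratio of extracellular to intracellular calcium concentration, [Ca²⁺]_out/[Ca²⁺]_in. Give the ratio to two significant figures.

log₁₀([out]/[in]) = E·z/(61.3) = 109.1 × 2 / 61.3 = 3.5595
[out]/[in] = 10^(3.5595) = 3627

3600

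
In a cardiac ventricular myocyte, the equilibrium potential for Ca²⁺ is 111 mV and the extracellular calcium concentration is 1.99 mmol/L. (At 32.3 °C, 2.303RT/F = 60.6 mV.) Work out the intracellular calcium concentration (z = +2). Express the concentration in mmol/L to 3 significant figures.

Nernst: E = (60.6/2) · log₁₀([out]/[in]), so log₁₀([out]/[in]) = 111.0 × 2 / 60.6 = 3.6634.
[out]/[in] = 10^(3.6634) = 4606.
[in] = 1.99 / 4606 = 0.000432 mmol/L.

0.000432 mmol/L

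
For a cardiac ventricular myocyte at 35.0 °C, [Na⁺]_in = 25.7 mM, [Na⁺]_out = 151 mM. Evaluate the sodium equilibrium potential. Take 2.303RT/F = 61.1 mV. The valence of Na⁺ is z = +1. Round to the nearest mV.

E = (61.1/z) · log₁₀([Na⁺]_out/[Na⁺]_in) with z = +1.
= (61.1/1) · log₁₀(151/25.7) = 61.10 · log₁₀(5.875)
= 61.10 · (0.7690) = 46.99 mV

47 mV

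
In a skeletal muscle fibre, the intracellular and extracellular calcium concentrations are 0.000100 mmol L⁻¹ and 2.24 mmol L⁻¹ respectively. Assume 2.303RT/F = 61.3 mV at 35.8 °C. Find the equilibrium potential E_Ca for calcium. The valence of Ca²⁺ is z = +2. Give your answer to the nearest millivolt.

133 mV

E = (61.3/z) · log₁₀([Ca²⁺]_out/[Ca²⁺]_in) with z = +2.
= (61.3/2) · log₁₀(2.24/0.000100) = 30.65 · log₁₀(2.24e+04)
= 30.65 · (4.3502) = 133.34 mV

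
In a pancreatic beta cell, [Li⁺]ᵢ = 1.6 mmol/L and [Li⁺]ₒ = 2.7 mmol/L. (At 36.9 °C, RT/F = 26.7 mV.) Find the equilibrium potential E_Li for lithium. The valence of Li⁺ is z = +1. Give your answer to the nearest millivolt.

E = (26.7/z) · ln([Li⁺]_out/[Li⁺]_in) with z = +1.
= (26.7/1) · ln(2.7/1.6) = 26.70 · ln(1.688)
= 26.70 · (0.5232) = 13.97 mV

14 mV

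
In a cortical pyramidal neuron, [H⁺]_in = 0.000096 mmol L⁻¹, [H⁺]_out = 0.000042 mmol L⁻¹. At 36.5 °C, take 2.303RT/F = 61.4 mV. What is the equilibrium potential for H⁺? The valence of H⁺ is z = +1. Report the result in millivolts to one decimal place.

-22.0 mV

E = (61.4/z) · log₁₀([H⁺]_out/[H⁺]_in) with z = +1.
= (61.4/1) · log₁₀(0.000042/0.000096) = 61.40 · log₁₀(0.4375)
= 61.40 · (-0.3590) = -22.04 mV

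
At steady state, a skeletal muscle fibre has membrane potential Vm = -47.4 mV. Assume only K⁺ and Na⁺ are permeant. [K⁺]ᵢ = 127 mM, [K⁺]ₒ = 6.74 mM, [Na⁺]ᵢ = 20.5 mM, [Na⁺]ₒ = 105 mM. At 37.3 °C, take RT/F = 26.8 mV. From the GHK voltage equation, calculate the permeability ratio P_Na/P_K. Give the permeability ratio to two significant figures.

0.15

Let α = P_Na/P_K. GHK: Vm = 26.8·ln[(Kₒ + α·Naₒ)/(Kᵢ + α·Naᵢ)].
e^(Vm/26.8) = e^(-47.4/26.8) = 0.17056
So 0.17056·(Kᵢ + α·Naᵢ) = Kₒ + α·Naₒ → α = (0.17056·127.0 − 6.74) / (105.0 − 0.17056·20.5)
α = (21.66 − 6.74) / (105.0 − 3.497) = 14.92/101.5 = 0.147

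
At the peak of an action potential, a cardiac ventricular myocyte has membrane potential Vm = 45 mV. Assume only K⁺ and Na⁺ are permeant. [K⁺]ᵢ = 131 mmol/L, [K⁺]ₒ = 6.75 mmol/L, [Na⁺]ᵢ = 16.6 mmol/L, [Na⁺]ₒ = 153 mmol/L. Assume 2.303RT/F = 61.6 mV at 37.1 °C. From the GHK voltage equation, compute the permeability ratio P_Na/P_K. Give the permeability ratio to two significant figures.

Let α = P_Na/P_K. GHK: Vm = 61.6·log₁₀[(Kₒ + α·Naₒ)/(Kᵢ + α·Naᵢ)].
10^(Vm/61.6) = 10^(45.0/61.6) = 5.3767
So 5.3767·(Kᵢ + α·Naᵢ) = Kₒ + α·Naₒ → α = (5.3767·131.0 − 6.75) / (153.0 − 5.3767·16.6)
α = (704.4 − 6.75) / (153.0 − 89.25) = 697.6/63.75 = 10.94

11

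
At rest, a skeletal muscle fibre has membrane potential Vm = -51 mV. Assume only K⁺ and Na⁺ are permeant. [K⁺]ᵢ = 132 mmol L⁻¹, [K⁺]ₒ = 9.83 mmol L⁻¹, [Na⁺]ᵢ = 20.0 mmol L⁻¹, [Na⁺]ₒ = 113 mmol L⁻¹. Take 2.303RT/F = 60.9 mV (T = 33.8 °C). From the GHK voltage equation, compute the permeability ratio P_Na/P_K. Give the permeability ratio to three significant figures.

0.0850

Let α = P_Na/P_K. GHK: Vm = 60.9·log₁₀[(Kₒ + α·Naₒ)/(Kᵢ + α·Naᵢ)].
10^(Vm/60.9) = 10^(-51.0/60.9) = 0.1454
So 0.1454·(Kᵢ + α·Naᵢ) = Kₒ + α·Naₒ → α = (0.1454·132.0 − 9.83) / (113.0 − 0.1454·20.0)
α = (19.19 − 9.83) / (113.0 − 2.908) = 9.363/110.1 = 0.08504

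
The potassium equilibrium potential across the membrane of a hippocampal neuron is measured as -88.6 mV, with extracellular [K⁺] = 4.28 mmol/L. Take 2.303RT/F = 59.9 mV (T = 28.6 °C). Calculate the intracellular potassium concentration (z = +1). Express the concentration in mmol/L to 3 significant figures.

129 mmol/L

Nernst: E = (59.9/1) · log₁₀([out]/[in]), so log₁₀([out]/[in]) = -88.6 × 1 / 59.9 = -1.4791.
[out]/[in] = 10^(-1.4791) = 0.03318.
[in] = 4.28 / 0.03318 = 129 mmol/L.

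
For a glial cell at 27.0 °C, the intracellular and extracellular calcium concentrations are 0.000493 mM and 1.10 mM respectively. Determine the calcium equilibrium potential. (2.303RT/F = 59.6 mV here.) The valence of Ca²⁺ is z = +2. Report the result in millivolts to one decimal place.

E = (59.6/z) · log₁₀([Ca²⁺]_out/[Ca²⁺]_in) with z = +2.
= (59.6/2) · log₁₀(1.10/0.000493) = 29.80 · log₁₀(2231)
= 29.80 · (3.3485) = 99.79 mV

99.8 mV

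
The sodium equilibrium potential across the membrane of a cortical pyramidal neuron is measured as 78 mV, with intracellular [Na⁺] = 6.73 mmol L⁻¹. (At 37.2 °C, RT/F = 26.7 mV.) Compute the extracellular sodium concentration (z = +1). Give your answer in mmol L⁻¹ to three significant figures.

125 mmol L⁻¹

Nernst: E = (26.7/1) · ln([out]/[in]), so ln([out]/[in]) = 78.0 × 1 / 26.7 = 2.9213.
[out]/[in] = e^(2.9213) = 18.57.
[out] = 18.57 × 6.73 = 125 mmol L⁻¹.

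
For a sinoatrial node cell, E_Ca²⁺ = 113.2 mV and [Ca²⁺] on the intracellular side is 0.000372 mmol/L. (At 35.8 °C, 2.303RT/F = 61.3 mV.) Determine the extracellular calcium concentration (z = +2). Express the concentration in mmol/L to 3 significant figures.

1.84 mmol/L

Nernst: E = (61.3/2) · log₁₀([out]/[in]), so log₁₀([out]/[in]) = 113.2 × 2 / 61.3 = 3.6933.
[out]/[in] = 10^(3.6933) = 4935.
[out] = 4935 × 0.000372 = 1.836 mmol/L.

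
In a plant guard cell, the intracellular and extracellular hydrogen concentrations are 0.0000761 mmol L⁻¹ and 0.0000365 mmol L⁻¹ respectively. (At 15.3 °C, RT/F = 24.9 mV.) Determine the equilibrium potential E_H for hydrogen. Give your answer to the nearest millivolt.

E = (24.9/z) · ln([H⁺]_out/[H⁺]_in) with z = +1.
= (24.9/1) · ln(0.0000365/0.0000761) = 24.90 · ln(0.4796)
= 24.90 · (-0.7347) = -18.29 mV

-18 mV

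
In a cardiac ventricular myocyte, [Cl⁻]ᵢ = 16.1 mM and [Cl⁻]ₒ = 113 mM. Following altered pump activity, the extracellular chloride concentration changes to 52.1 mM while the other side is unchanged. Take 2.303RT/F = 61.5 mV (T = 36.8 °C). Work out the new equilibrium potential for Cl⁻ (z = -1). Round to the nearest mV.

After the shift: [Cl⁻]_out = 52.1, [Cl⁻]_in = 16.1 mM.
E_new = (61.5/-1)·log₁₀(52.1/16.1) = -61.50 · (0.5100) = -31.37 mV

-31 mV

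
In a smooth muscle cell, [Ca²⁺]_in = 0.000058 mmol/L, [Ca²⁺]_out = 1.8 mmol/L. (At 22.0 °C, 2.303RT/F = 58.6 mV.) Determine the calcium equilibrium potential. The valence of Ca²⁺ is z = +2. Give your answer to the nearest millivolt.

E = (58.6/z) · log₁₀([Ca²⁺]_out/[Ca²⁺]_in) with z = +2.
= (58.6/2) · log₁₀(1.8/0.000058) = 29.30 · log₁₀(3.103e+04)
= 29.30 · (4.4918) = 131.61 mV

132 mV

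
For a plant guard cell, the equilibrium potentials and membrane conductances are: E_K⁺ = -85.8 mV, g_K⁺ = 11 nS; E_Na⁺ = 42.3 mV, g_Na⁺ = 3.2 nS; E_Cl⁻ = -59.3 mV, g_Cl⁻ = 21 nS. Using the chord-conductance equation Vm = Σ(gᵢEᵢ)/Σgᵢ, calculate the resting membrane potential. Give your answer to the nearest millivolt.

-58 mV

Σ gᵢEᵢ = 11·(-85.8) + 3.2·(42.3) + 21·(-59.3) = -2053.74
Σ gᵢ = 11 + 3.2 + 21 = 35.2
Vm = -2053.74 / 35.2 = -58.34 mV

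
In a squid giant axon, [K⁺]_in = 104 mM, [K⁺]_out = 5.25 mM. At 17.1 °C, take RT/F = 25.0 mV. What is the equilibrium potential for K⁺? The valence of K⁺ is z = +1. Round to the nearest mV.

-75 mV

E = (25.0/z) · ln([K⁺]_out/[K⁺]_in) with z = +1.
= (25.0/1) · ln(5.25/104) = 25.00 · ln(0.05048)
= 25.00 · (-2.9862) = -74.65 mV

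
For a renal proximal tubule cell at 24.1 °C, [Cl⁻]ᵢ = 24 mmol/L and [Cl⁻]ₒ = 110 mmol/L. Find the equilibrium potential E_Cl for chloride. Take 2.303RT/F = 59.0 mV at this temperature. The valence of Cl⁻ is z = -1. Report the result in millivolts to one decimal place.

-39.0 mV

E = (59.0/z) · log₁₀([Cl⁻]_out/[Cl⁻]_in) with z = -1.
For an anion, dividing by z = -1 reverses the sign.
= (59.0/-1) · log₁₀(110/24) = -59.00 · log₁₀(4.583)
= -59.00 · (0.6612) = -39.01 mV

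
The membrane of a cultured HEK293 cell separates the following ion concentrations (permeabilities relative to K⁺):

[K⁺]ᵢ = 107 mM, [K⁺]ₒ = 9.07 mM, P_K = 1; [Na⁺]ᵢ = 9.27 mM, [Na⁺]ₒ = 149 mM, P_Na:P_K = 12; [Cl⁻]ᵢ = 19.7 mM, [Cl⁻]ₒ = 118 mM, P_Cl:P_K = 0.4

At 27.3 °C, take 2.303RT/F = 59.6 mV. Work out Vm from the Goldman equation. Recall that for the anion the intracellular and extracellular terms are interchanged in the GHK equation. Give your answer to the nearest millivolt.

Vm = 59.6 · log₁₀[(Σ P·[cation]ₒ + Σ P·[anion]ᵢ) / (Σ P·[cation]ᵢ + Σ P·[anion]ₒ)]
Numerator = 1×9.07 + 12×149 + 0.4×19.7 = 1805
Denominator = 1×107 + 12×9.27 + 0.4×118 = 265.4
Vm = 59.6 · log₁₀(6.7998) = 59.6 × (0.8325) = 49.62 mV

50 mV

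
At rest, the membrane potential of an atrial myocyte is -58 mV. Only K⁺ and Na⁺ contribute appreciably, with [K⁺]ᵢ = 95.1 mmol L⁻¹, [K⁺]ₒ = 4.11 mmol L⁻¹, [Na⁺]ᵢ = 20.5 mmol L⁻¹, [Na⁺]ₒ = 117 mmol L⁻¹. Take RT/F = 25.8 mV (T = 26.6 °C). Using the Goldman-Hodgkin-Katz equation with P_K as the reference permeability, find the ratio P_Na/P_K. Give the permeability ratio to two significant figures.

Let α = P_Na/P_K. GHK: Vm = 25.8·ln[(Kₒ + α·Naₒ)/(Kᵢ + α·Naᵢ)].
e^(Vm/25.8) = e^(-58.0/25.8) = 0.1056
So 0.1056·(Kᵢ + α·Naᵢ) = Kₒ + α·Naₒ → α = (0.1056·95.1 − 4.11) / (117.0 − 0.1056·20.5)
α = (10.04 − 4.11) / (117.0 − 2.165) = 5.933/114.8 = 0.05166

0.052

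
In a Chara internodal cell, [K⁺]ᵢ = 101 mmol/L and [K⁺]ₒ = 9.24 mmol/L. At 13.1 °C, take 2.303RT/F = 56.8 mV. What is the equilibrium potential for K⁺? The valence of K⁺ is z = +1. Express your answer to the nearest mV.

E = (56.8/z) · log₁₀([K⁺]_out/[K⁺]_in) with z = +1.
= (56.8/1) · log₁₀(9.24/101) = 56.80 · log₁₀(0.09149)
= 56.80 · (-1.0386) = -59.00 mV

-59 mV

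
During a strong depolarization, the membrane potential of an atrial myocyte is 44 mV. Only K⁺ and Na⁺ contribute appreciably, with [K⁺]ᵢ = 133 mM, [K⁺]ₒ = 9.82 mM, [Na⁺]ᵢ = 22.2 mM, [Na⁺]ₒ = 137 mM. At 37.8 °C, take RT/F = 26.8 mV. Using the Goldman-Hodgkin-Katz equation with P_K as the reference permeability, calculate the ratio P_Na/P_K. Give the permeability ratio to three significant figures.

Let α = P_Na/P_K. GHK: Vm = 26.8·ln[(Kₒ + α·Naₒ)/(Kᵢ + α·Naᵢ)].
e^(Vm/26.8) = e^(44.0/26.8) = 5.1644
So 5.1644·(Kᵢ + α·Naᵢ) = Kₒ + α·Naₒ → α = (5.1644·133.0 − 9.82) / (137.0 − 5.1644·22.2)
α = (686.9 − 9.82) / (137.0 − 114.6) = 677/22.35 = 30.29

30.3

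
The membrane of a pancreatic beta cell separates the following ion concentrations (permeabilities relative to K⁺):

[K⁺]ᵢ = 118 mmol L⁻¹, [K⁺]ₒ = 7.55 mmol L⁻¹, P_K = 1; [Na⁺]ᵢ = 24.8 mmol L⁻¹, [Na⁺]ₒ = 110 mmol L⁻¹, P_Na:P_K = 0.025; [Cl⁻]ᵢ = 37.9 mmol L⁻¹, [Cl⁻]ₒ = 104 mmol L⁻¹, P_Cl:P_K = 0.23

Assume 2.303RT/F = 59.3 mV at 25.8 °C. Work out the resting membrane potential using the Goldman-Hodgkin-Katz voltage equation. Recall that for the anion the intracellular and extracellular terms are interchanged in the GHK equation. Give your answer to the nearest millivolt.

Vm = 59.3 · log₁₀[(Σ P·[cation]ₒ + Σ P·[anion]ᵢ) / (Σ P·[cation]ᵢ + Σ P·[anion]ₒ)]
Numerator = 1×7.55 + 0.025×110 + 0.23×37.9 = 19.02
Denominator = 1×118 + 0.025×24.8 + 0.23×104 = 142.5
Vm = 59.3 · log₁₀(0.13342) = 59.3 × (-0.8748) = -51.88 mV

-52 mV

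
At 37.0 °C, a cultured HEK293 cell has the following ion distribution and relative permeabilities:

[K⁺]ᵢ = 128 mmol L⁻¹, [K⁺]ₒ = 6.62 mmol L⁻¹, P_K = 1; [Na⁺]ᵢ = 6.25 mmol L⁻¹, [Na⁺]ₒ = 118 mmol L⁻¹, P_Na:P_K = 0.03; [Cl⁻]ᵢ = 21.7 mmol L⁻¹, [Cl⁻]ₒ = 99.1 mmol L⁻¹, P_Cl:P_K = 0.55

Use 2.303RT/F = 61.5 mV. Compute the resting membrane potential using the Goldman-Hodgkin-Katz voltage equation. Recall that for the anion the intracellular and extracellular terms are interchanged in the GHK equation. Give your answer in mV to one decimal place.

Vm = 61.5 · log₁₀[(Σ P·[cation]ₒ + Σ P·[anion]ᵢ) / (Σ P·[cation]ᵢ + Σ P·[anion]ₒ)]
Numerator = 1×6.62 + 0.03×118 + 0.55×21.7 = 22.09
Denominator = 1×128 + 0.03×6.25 + 0.55×99.1 = 182.7
Vm = 61.5 · log₁₀(0.12094) = 61.5 × (-0.9174) = -56.42 mV

-56.4 mV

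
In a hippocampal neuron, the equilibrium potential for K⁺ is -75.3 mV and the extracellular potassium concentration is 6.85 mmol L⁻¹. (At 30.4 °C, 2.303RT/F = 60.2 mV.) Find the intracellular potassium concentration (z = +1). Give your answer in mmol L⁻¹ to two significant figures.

120 mmol L⁻¹

Nernst: E = (60.2/1) · log₁₀([out]/[in]), so log₁₀([out]/[in]) = -75.3 × 1 / 60.2 = -1.2508.
[out]/[in] = 10^(-1.2508) = 0.05613.
[in] = 6.85 / 0.05613 = 122 mmol L⁻¹.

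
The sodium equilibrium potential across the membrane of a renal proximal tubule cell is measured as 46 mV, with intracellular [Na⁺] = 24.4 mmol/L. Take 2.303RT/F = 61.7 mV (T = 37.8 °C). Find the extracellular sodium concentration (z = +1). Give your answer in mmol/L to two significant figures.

140 mmol/L

Nernst: E = (61.7/1) · log₁₀([out]/[in]), so log₁₀([out]/[in]) = 46.0 × 1 / 61.7 = 0.7455.
[out]/[in] = 10^(0.7455) = 5.566.
[out] = 5.566 × 24.4 = 135.8 mmol/L.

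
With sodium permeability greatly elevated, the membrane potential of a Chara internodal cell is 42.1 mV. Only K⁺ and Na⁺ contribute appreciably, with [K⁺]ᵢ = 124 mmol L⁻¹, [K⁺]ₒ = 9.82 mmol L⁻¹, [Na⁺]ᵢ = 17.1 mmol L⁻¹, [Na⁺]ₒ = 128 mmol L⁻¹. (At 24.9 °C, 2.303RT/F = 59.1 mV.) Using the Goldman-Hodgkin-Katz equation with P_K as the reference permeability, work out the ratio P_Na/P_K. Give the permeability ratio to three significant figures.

15.8

Let α = P_Na/P_K. GHK: Vm = 59.1·log₁₀[(Kₒ + α·Naₒ)/(Kᵢ + α·Naᵢ)].
10^(Vm/59.1) = 10^(42.1/59.1) = 5.1565
So 5.1565·(Kᵢ + α·Naᵢ) = Kₒ + α·Naₒ → α = (5.1565·124.0 − 9.82) / (128.0 − 5.1565·17.1)
α = (639.4 − 9.82) / (128.0 − 88.18) = 629.6/39.82 = 15.81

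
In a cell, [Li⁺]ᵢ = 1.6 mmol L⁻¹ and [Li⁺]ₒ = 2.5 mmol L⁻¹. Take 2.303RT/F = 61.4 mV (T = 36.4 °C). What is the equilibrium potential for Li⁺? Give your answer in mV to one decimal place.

11.9 mV

E = (61.4/z) · log₁₀([Li⁺]_out/[Li⁺]_in) with z = +1.
= (61.4/1) · log₁₀(2.5/1.6) = 61.40 · log₁₀(1.562)
= 61.40 · (0.1938) = 11.90 mV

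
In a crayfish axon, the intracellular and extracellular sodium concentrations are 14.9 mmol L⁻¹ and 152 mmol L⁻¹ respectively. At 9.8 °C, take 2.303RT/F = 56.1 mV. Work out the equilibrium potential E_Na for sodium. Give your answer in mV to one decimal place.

56.6 mV

E = (56.1/z) · log₁₀([Na⁺]_out/[Na⁺]_in) with z = +1.
= (56.1/1) · log₁₀(152/14.9) = 56.10 · log₁₀(10.2)
= 56.10 · (1.0087) = 56.59 mV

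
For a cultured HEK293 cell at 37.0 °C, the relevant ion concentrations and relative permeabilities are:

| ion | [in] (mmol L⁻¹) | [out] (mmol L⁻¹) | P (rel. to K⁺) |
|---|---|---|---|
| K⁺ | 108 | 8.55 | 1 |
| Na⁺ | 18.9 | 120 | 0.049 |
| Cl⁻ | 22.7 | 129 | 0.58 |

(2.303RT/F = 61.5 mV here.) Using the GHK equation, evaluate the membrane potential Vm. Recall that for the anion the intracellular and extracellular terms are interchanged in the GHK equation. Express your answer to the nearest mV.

Vm = 61.5 · log₁₀[(Σ P·[cation]ₒ + Σ P·[anion]ᵢ) / (Σ P·[cation]ᵢ + Σ P·[anion]ₒ)]
Numerator = 1×8.55 + 0.049×120 + 0.58×22.7 = 27.6
Denominator = 1×108 + 0.049×18.9 + 0.58×129 = 183.7
Vm = 61.5 · log₁₀(0.15019) = 61.5 × (-0.8234) = -50.64 mV

-51 mV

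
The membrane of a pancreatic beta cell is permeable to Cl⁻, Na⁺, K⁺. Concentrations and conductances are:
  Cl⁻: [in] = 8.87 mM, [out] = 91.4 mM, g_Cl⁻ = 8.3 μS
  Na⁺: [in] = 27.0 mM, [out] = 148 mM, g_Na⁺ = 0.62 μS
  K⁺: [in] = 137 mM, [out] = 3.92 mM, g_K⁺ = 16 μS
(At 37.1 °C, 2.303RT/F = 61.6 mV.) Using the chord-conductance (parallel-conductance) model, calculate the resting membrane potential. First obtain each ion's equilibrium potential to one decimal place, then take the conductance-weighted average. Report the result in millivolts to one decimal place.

-80.7 mV

E_Cl⁻ = (61.6/-1)·log₁₀(91.4/8.87) = -62.4 mV
E_Na⁺ = (61.6/1)·log₁₀(148/27.0) = 45.5 mV
E_K⁺ = (61.6/1)·log₁₀(3.92/137) = -95.1 mV
Vm = (Σ gᵢEᵢ)/(Σ gᵢ) = (8.3·-62.4 + 0.62·45.5 + 16·-95.1) / (8.3 + 0.62 + 16)
= -2011.31 / 24.92 = -80.71 mV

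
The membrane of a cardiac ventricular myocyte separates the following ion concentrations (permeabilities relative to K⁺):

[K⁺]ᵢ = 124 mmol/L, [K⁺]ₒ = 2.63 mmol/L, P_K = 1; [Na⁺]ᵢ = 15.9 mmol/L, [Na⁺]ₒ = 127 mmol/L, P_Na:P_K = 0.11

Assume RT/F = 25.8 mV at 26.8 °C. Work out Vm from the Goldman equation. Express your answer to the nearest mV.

Vm = 25.8 · ln[(Σ P·[cation]ₒ + Σ P·[anion]ᵢ) / (Σ P·[cation]ᵢ + Σ P·[anion]ₒ)]
Numerator = 1×2.63 + 0.11×127 = 16.6
Denominator = 1×124 + 0.11×15.9 = 125.7
Vm = 25.8 · ln(0.13201) = 25.8 × (-2.0249) = -52.24 mV

-52 mV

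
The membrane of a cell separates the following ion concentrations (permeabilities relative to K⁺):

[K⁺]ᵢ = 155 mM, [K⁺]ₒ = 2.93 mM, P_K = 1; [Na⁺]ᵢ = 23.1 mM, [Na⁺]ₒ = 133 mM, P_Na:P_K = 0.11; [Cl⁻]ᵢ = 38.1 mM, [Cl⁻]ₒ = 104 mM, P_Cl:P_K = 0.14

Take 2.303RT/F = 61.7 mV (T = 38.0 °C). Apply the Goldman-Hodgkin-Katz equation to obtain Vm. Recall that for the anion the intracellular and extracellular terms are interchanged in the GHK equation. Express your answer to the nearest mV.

-54 mV

Vm = 61.7 · log₁₀[(Σ P·[cation]ₒ + Σ P·[anion]ᵢ) / (Σ P·[cation]ᵢ + Σ P·[anion]ₒ)]
Numerator = 1×2.93 + 0.11×133 + 0.14×38.1 = 22.89
Denominator = 1×155 + 0.11×23.1 + 0.14×104 = 172.1
Vm = 61.7 · log₁₀(0.13303) = 61.7 × (-0.8761) = -54.05 mV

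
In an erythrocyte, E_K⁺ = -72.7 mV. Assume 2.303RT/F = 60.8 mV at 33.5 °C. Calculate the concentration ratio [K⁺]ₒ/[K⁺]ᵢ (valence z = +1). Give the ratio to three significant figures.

log₁₀([out]/[in]) = E·z/(60.8) = -72.7 × 1 / 60.8 = -1.1957
[out]/[in] = 10^(-1.1957) = 0.06372

0.0637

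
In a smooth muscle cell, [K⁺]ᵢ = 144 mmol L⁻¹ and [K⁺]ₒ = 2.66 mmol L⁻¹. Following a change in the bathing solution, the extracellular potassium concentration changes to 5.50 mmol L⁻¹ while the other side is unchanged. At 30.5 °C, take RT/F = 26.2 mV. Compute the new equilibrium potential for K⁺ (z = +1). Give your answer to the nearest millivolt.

After the shift: [K⁺]_out = 5.50, [K⁺]_in = 144 mmol L⁻¹.
E_new = (26.2/1)·ln(5.50/144) = 26.20 · (-3.2651) = -85.54 mV

-86 mV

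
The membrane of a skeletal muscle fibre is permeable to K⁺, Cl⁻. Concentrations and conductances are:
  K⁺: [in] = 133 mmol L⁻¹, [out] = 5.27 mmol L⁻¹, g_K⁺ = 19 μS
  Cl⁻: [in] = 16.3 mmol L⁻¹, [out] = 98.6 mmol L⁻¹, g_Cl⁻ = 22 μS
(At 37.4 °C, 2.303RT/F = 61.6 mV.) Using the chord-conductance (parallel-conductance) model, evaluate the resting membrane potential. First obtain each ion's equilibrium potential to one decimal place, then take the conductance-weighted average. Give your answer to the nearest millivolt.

-66 mV

E_K⁺ = (61.6/1)·log₁₀(5.27/133) = -86.4 mV
E_Cl⁻ = (61.6/-1)·log₁₀(98.6/16.3) = -48.2 mV
Vm = (Σ gᵢEᵢ)/(Σ gᵢ) = (19·-86.4 + 22·-48.2) / (19 + 22)
= -2702.00 / 41 = -65.90 mV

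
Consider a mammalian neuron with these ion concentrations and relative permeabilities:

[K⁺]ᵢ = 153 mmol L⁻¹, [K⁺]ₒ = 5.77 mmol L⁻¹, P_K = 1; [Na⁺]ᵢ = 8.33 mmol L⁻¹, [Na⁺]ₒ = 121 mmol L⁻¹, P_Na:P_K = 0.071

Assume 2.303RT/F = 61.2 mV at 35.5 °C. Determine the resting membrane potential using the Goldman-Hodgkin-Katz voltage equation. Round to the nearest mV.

-63 mV

Vm = 61.2 · log₁₀[(Σ P·[cation]ₒ + Σ P·[anion]ᵢ) / (Σ P·[cation]ᵢ + Σ P·[anion]ₒ)]
Numerator = 1×5.77 + 0.071×121 = 14.36
Denominator = 1×153 + 0.071×8.33 = 153.6
Vm = 61.2 · log₁₀(0.093501) = 61.2 × (-1.0292) = -62.99 mV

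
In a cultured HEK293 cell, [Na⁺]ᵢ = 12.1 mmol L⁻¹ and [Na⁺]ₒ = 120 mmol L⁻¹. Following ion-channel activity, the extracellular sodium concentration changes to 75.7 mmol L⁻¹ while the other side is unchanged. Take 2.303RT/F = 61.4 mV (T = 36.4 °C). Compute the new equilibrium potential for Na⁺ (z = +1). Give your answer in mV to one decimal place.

After the shift: [Na⁺]_out = 75.7, [Na⁺]_in = 12.1 mmol L⁻¹.
E_new = (61.4/1)·log₁₀(75.7/12.1) = 61.40 · (0.7963) = 48.89 mV

48.9 mV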